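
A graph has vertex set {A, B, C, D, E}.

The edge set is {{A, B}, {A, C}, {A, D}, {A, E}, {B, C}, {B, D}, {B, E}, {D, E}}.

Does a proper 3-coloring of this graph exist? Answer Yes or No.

No

A, B, D, E are mutually adjacent (a clique of size 4), so at least 4 colors are needed.
So 3 colors are not enough.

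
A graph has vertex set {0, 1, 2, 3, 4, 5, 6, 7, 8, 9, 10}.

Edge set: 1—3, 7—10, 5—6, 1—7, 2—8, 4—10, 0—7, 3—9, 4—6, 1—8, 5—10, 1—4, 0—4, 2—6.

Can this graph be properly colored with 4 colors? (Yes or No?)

Yes

The chromatic number is 3. The cycle 8-2-6-4-1-8 has odd length 5, so it cannot be 2-colored; at least 3 colors are needed.
3 colors suffice: color red → {3, 4, 5, 7, 8}; color blue → {0, 1, 6, 9, 10}; color green → {2}.
Since 4 ≥ 3, a proper 4-coloring certainly exists.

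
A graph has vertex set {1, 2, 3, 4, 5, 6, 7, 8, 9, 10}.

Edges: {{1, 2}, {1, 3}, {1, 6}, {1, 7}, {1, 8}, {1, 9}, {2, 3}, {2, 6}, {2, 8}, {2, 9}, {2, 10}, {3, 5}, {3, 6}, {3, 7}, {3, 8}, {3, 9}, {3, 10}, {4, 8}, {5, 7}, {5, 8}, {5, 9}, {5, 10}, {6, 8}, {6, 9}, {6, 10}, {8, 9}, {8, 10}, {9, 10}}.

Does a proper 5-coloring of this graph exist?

1, 2, 3, 6, 8, 9 form a clique, so at least 6 colors are needed.
So 5 colors are not enough.

No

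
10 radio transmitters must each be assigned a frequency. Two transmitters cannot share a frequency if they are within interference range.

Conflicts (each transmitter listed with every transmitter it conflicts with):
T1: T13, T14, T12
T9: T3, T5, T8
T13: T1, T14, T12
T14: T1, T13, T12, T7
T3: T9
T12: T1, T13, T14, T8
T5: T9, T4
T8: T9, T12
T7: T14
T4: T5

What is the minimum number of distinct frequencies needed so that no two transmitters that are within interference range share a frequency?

T1, T13, T14, T12 pairwise conflict, so at least 4 frequencies are needed.
4 frequencies suffice: frequency 1 → {T9, T14, T4}; frequency 2 → {T3, T12, T5, T7}; frequency 3 → {T13, T8}; frequency 4 → {T1}. Each listed conflict is separated.

4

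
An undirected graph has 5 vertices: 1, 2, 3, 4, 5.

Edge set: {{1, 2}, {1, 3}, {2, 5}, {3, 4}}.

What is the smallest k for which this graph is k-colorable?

2

1 and 3 are adjacent, so at least 2 colors are needed.
A valid assignment using 2 colors: 1=b, 2=a, 3=a, 4=b, 5=b. Each edge has distinct colors on its endpoints.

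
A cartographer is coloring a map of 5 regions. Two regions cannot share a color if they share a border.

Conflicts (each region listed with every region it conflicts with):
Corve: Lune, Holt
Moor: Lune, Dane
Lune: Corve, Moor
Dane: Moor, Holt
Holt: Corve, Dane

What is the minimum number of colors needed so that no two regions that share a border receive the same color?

The cycle Lune-Corve-Holt-Dane-Moor-Lune has odd length 5, so it cannot be 2-colored; at least 3 colors are needed.
3 colors suffice: color 1 → {Lune, Holt}; color 2 → {Corve, Dane}; color 3 → {Moor}. Each listed conflict is separated.

3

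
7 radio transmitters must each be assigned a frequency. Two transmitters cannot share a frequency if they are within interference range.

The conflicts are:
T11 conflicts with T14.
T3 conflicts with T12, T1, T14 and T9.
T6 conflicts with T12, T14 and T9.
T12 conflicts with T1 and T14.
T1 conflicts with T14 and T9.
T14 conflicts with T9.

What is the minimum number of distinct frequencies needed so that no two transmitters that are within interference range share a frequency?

4

T3, T12, T1, T14 are mutually in conflict, so at least 4 frequencies are needed.
4 frequencies suffice: frequency 1 → {T14}; frequency 2 → {T11, T12, T9}; frequency 3 → {T6, T1}; frequency 4 → {T3}. No two conflicting transmitters share a frequency.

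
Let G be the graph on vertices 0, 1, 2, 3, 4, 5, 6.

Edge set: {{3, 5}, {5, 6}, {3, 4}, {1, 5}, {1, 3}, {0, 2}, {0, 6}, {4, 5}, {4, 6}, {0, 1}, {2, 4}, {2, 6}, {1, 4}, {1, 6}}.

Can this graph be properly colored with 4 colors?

The chromatic number is 4. 1, 4, 5, 6 form a clique, so at least 4 colors are needed.
A valid assignment using 4 colors: 0=blue, 1=green, 2=green, 3=red, 4=blue, 5=yellow, 6=red.
That is already a proper 4-coloring.

Yes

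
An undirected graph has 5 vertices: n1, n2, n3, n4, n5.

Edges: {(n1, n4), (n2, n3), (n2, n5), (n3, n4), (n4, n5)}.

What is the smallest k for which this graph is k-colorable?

n3 and n4 are adjacent, so at least 2 colors are needed.
A valid assignment using 2 colors: n1=blue, n2=red, n3=blue, n4=red, n5=blue. Every edge joins two different colors.

2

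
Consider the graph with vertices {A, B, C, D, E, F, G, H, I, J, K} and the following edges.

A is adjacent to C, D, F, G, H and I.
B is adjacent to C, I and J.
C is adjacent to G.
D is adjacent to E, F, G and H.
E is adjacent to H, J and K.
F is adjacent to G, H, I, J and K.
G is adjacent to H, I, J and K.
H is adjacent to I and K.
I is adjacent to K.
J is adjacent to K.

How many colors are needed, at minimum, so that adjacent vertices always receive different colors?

5

A, D, F, G, H are pairwise adjacent (a clique of size 5), so at least 5 colors are needed.
5 colors suffice: color red → {B, E, G}; color blue → {C, F}; color green → {H, J}; color yellow → {A, K}; color purple → {D, I}. No two adjacent vertices share a color.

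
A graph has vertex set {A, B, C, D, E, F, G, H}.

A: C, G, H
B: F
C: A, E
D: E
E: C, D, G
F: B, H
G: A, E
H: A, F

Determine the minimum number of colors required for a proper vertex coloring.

2

B and F are adjacent, so at least 2 colors are needed.
A valid assignment using 2 colors: A=1, B=2, C=2, D=2, E=1, F=1, G=2, H=2. Every edge joins two different colors.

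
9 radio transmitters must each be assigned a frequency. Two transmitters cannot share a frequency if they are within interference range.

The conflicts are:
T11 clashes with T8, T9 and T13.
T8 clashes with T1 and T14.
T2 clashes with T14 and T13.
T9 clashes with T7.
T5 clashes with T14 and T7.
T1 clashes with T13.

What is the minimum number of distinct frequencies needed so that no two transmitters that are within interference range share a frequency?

3

The cycle T11-T13-T2-T14-T8-T11 has odd length 5, so it cannot be 2-colored; at least 3 frequencies are needed.
3 frequencies suffice: T11=1, T8=2, T2=3, T9=2, T5=2, T1=1, T14=1, T13=2, T7=1. Every pair that conflicts lands in different frequencies.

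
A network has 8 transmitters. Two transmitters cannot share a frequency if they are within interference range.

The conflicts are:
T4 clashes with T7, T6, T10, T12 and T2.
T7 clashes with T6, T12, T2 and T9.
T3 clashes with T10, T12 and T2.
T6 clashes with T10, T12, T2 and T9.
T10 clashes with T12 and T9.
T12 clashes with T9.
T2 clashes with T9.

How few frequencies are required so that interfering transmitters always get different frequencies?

T7, T6, T2, T9 are mutually in conflict, so at least 4 frequencies are needed.
Using 4 frequencies: T4=3, T7=4, T3=2, T6=2, T10=4, T12=1, T2=1, T9=3. Every pair that conflicts lands in different frequencies.

4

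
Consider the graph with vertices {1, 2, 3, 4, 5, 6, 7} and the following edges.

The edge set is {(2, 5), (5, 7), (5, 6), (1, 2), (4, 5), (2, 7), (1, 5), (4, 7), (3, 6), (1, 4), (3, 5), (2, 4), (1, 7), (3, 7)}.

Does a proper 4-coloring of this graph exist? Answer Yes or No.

No

1, 2, 4, 5, 7 form a clique, so at least 5 colors are needed.
So 4 colors are not enough.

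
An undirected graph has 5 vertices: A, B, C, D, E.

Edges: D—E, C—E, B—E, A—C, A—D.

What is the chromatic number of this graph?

D and E are adjacent, so at least 2 colors are needed.
2 colors suffice: color 1 → {A, E}; color 2 → {B, C, D}. Each edge has distinct colors on its endpoints.

2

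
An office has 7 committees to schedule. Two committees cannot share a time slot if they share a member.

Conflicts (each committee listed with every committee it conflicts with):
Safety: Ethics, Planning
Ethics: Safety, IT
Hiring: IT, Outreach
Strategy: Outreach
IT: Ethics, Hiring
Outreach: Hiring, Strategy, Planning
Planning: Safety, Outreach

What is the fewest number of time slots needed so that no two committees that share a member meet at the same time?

2

Ethics and IT conflict, so at least 2 time slots are needed.
2 time slots suffice: time slot 1 → {Safety, IT, Outreach}; time slot 2 → {Ethics, Hiring, Strategy, Planning}. No two conflicting committees share a time slot.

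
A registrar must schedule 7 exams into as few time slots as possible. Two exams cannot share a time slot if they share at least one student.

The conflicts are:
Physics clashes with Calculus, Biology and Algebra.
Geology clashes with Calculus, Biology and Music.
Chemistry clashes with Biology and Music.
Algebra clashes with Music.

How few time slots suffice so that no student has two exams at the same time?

The cycle Algebra-Music-Chemistry-Biology-Physics-Algebra has odd length 5, so it cannot be 2-colored; at least 3 time slots are needed.
3 time slots suffice: Physics=1, Geology=1, Calculus=2, Chemistry=1, Biology=2, Algebra=3, Music=2. No two conflicting exams share a time slot.

3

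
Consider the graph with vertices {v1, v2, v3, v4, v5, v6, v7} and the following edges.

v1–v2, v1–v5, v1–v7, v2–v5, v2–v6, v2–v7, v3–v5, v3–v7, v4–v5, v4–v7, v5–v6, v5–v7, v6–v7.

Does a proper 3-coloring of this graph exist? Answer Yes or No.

No

v2, v5, v6, v7 form a clique, so at least 4 colors are needed.
So 3 colors are not enough.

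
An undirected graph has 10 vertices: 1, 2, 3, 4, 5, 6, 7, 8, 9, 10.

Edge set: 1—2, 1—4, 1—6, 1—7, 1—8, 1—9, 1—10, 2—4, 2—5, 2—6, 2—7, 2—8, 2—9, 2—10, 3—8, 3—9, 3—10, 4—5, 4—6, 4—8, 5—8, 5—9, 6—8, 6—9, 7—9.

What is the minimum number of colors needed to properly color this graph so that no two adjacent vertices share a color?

5

1, 2, 4, 6, 8 are mutually adjacent (a clique of size 5), so at least 5 colors are needed.
5 colors suffice: color red → {2, 3}; color blue → {1, 5}; color green → {8, 9, 10}; color yellow → {6, 7}; color purple → {4}. No two adjacent vertices share a color.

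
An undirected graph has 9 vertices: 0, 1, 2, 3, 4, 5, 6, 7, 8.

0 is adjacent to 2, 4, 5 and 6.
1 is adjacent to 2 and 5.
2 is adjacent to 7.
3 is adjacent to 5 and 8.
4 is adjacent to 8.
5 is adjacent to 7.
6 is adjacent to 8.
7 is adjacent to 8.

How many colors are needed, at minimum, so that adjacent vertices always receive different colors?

3

The cycle 2-0-6-8-7-2 has odd length 5, so it cannot be 2-colored; at least 3 colors are needed.
3 colors suffice: 0=blue, 1=blue, 2=red, 3=blue, 4=green, 5=red, 6=green, 7=blue, 8=red. Each edge has distinct colors on its endpoints.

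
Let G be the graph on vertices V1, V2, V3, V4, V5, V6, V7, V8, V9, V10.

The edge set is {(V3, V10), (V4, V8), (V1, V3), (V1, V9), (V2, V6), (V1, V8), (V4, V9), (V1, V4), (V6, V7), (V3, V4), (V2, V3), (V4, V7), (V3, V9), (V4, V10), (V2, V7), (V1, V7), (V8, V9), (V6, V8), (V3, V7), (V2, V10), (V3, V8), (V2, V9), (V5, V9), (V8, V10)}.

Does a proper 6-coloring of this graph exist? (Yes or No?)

Yes

The chromatic number is 5. V1, V3, V4, V8, V9 are mutually adjacent (a clique of size 5), so at least 5 colors are needed.
5 colors suffice: color 1 → {V3, V5, V6}; color 2 → {V7, V8}; color 3 → {V9, V10}; color 4 → {V2, V4}; color 5 → {V1}.
Since 6 ≥ 5, a proper 6-coloring certainly exists.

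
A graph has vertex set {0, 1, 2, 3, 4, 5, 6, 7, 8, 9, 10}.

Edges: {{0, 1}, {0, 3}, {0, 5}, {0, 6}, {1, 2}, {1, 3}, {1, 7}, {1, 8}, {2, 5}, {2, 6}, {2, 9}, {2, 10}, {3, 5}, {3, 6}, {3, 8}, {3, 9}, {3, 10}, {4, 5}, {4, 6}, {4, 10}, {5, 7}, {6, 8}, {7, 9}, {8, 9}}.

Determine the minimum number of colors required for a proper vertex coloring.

3, 8, 9 are mutually adjacent, so at least 3 colors are needed.
3 colors suffice: color red → {2, 3, 4, 7}; color blue → {1, 5, 6, 9, 10}; color green → {0, 8}. Every edge joins two different colors.

3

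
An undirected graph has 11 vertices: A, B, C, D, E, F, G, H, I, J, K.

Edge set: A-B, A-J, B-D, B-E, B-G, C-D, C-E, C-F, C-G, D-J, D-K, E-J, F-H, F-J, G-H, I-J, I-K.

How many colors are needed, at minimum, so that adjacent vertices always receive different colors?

2

B and D are adjacent, so at least 2 colors are needed.
2 colors suffice: A=blue, B=red, C=red, D=blue, E=blue, F=blue, G=blue, H=red, I=blue, J=red, K=red. No two adjacent vertices share a color.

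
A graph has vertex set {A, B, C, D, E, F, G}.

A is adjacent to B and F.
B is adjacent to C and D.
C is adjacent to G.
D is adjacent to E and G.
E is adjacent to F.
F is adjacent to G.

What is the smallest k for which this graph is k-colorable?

3

The cycle F-A-B-D-E-F has odd length 5, so it cannot be 2-colored; at least 3 colors are needed.
3 colors suffice: color 1 → {B, F}; color 2 → {A, C, D}; color 3 → {E, G}. Each edge has distinct colors on its endpoints.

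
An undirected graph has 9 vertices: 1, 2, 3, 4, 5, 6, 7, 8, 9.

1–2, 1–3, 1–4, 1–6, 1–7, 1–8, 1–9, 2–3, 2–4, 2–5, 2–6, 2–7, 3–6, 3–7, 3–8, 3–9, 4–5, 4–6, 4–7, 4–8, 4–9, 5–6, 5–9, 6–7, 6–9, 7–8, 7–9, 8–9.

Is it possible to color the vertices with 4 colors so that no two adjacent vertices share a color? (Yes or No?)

1, 4, 7, 8, 9 are pairwise adjacent (a clique of size 5), so at least 5 colors are needed.
So 4 colors are not enough.

No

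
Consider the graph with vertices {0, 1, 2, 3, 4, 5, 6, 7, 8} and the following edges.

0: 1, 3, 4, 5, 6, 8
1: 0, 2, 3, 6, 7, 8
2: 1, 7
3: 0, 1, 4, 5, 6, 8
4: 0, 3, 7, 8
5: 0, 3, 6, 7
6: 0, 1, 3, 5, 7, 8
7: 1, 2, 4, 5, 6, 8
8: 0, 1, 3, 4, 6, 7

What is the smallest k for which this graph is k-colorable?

5

0, 1, 3, 6, 8 are mutually adjacent (a clique of size 5), so at least 5 colors are needed.
5 colors suffice: color a → {0, 7}; color b → {2, 4, 6}; color c → {3}; color d → {5, 8}; color e → {1}. Every edge joins two different colors.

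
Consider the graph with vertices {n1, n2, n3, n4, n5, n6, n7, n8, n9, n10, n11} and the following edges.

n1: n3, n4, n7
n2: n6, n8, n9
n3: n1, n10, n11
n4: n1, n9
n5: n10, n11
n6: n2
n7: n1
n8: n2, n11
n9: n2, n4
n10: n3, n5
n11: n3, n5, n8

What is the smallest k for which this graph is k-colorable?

3

The cycle n4-n1-n3-n11-n8-n2-n9-n4 has odd length 7, so it cannot be 2-colored; at least 3 colors are needed.
3 colors suffice: color 1 → {n1, n2, n10, n11}; color 2 → {n3, n5, n6, n7, n8, n9}; color 3 → {n4}. Each edge has distinct colors on its endpoints.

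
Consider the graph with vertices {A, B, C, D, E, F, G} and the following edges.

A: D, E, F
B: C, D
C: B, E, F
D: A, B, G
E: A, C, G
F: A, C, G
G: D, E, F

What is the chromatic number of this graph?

The cycle B-C-E-A-D-B has odd length 5, so it cannot be 2-colored; at least 3 colors are needed.
3 colors suffice: color red → {D, E, F}; color blue → {A, C, G}; color green → {B}. Every edge joins two different colors.

3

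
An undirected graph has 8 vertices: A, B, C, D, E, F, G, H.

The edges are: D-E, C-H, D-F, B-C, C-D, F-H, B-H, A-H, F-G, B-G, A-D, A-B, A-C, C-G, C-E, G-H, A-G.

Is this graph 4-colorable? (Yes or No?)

A, B, C, G, H form a clique, so at least 5 colors are needed.
So 4 colors are not enough.

No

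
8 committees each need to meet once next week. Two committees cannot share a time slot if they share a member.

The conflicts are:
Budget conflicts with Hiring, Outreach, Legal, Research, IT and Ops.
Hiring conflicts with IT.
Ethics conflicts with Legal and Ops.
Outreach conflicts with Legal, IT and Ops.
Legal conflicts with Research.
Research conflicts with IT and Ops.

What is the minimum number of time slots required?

3

Budget, Research, Ops all conflict with each other, so at least 3 time slots are needed.
3 time slots suffice: time slot 1 → {Budget, Ethics}; time slot 2 → {Hiring, Outreach, Research}; time slot 3 → {Legal, IT, Ops}. Each listed conflict is separated.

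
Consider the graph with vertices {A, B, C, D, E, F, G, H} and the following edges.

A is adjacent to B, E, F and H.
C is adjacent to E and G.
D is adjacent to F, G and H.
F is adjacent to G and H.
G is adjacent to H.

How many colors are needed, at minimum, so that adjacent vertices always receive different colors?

4

D, F, G, H form a clique, so at least 4 colors are needed.
A valid assignment using 4 colors: A=3, B=1, C=1, D=4, E=2, F=2, G=3, H=1. Each edge has distinct colors on its endpoints.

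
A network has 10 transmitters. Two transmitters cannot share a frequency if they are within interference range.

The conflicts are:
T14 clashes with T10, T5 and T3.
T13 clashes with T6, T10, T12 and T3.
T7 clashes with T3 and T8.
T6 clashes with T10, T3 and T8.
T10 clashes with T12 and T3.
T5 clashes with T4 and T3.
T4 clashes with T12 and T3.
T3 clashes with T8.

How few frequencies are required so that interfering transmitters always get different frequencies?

T13, T6, T10, T3 pairwise conflict, so at least 4 frequencies are needed.
4 frequencies suffice: frequency 1 → {T12, T3}; frequency 2 → {T10, T4, T8}; frequency 3 → {T14, T7, T6}; frequency 4 → {T13, T5}. No two conflicting transmitters share a frequency.

4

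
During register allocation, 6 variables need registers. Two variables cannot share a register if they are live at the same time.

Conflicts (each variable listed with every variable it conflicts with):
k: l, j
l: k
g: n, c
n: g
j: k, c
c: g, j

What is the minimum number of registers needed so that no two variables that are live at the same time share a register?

2

j and c conflict, so at least 2 registers are needed.
Using 2 registers: k=2, l=1, g=1, n=2, j=1, c=2. Each listed conflict is separated.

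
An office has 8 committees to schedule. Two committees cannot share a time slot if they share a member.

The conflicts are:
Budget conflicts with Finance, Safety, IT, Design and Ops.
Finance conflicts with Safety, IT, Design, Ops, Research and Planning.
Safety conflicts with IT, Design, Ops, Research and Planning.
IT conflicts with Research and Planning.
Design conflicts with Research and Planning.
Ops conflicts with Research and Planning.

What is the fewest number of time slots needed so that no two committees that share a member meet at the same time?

Budget, Finance, Safety, IT all conflict with each other, so at least 4 time slots are needed.
4 time slots suffice: Budget=4, Finance=2, Safety=1, IT=3, Design=3, Ops=3, Research=4, Planning=4. No two conflicting committees share a time slot.

4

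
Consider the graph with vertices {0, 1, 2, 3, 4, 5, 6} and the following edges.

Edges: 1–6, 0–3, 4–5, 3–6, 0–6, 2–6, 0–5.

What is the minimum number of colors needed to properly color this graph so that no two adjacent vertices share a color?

3

0, 3, 6 are mutually adjacent, so at least 3 colors are needed.
3 colors suffice: 0=b, 1=b, 2=b, 3=c, 4=b, 5=a, 6=a. No two adjacent vertices share a color.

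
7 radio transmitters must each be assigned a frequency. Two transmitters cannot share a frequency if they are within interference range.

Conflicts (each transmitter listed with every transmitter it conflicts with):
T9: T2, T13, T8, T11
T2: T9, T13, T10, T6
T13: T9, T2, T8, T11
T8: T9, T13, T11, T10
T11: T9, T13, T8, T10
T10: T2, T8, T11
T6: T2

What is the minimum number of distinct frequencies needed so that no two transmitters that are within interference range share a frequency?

T9, T13, T8, T11 all conflict with each other, so at least 4 frequencies are needed.
4 frequencies suffice: frequency 1 → {T9, T10, T6}; frequency 2 → {T13}; frequency 3 → {T2, T8}; frequency 4 → {T11}. Every pair that conflicts lands in different frequencies.

4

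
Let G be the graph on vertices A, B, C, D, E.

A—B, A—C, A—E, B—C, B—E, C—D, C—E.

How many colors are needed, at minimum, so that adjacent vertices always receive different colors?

A, B, C, E are pairwise adjacent (a clique of size 4), so at least 4 colors are needed.
A valid assignment using 4 colors: A=2, B=3, C=1, D=2, E=4. No two adjacent vertices share a color.

4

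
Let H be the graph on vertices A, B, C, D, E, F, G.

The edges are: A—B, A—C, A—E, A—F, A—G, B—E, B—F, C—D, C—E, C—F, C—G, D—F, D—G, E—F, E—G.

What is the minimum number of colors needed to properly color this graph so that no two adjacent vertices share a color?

4

A, B, E, F form a clique, so at least 4 colors are needed.
4 colors suffice: color 1 → {A, D}; color 2 → {B, C}; color 3 → {E}; color 4 → {F, G}. No two adjacent vertices share a color.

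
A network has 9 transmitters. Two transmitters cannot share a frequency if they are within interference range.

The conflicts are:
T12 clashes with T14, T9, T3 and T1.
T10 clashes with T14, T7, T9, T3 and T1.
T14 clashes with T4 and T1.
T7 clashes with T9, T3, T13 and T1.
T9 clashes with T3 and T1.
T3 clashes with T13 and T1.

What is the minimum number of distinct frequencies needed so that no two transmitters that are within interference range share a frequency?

T10, T7, T9, T3, T1 pairwise conflict, so at least 5 frequencies are needed.
A valid assignment using 5 frequencies: T12=4, T10=4, T14=2, T7=5, T9=3, T3=2, T13=1, T4=1, T1=1. Every pair that conflicts lands in different frequencies.

5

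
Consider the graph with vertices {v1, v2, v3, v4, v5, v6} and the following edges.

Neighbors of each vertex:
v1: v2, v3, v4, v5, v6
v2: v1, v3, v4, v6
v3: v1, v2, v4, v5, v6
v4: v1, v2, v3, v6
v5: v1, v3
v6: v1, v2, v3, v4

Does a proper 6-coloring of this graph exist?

Yes

The chromatic number is 5. v1, v2, v3, v4, v6 are mutually adjacent (a clique of size 5), so at least 5 colors are needed.
5 colors suffice: v1=2, v2=3, v3=1, v4=4, v5=3, v6=5.
Since 6 ≥ 5, a proper 6-coloring certainly exists.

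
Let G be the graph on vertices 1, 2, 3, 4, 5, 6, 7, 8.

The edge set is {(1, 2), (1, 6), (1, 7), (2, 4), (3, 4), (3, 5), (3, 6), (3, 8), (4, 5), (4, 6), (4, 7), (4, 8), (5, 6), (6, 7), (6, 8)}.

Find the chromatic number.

4

3, 4, 5, 6 form a clique, so at least 4 colors are needed.
4 colors suffice: color red → {1, 4}; color blue → {2, 6}; color green → {3, 7}; color yellow → {5, 8}. No two adjacent vertices share a color.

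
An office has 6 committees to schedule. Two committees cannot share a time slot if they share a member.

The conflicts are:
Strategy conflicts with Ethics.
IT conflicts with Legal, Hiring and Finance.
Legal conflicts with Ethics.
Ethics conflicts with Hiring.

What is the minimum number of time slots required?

Ethics and Hiring conflict, so at least 2 time slots are needed.
A valid assignment using 2 time slots: Strategy=2, IT=1, Legal=2, Ethics=1, Hiring=2, Finance=2. No two conflicting committees share a time slot.

2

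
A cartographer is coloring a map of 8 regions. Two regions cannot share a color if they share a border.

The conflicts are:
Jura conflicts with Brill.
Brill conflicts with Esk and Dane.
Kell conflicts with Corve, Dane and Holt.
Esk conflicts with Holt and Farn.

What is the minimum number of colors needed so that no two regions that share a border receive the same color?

The cycle Esk-Holt-Kell-Dane-Brill-Esk has odd length 5, so it cannot be 2-colored; at least 3 colors are needed.
3 colors suffice: color 1 → {Brill, Kell, Farn}; color 2 → {Jura, Corve, Esk, Dane}; color 3 → {Holt}. Each listed conflict is separated.

3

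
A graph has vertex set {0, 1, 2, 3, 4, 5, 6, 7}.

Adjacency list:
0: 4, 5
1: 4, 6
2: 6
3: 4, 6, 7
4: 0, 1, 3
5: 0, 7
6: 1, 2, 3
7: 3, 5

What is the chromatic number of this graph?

3

The cycle 7-3-4-0-5-7 has odd length 5, so it cannot be 2-colored; at least 3 colors are needed.
3 colors suffice: color a → {4, 5, 6}; color b → {0, 1, 2, 3}; color c → {7}. Each edge has distinct colors on its endpoints.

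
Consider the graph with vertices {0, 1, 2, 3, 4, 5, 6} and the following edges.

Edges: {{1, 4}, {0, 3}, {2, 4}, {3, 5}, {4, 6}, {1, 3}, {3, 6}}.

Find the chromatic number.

2

4 and 6 are adjacent, so at least 2 colors are needed.
One proper 2-coloring: 0=blue, 1=blue, 2=blue, 3=red, 4=red, 5=blue, 6=blue. Every edge joins two different colors.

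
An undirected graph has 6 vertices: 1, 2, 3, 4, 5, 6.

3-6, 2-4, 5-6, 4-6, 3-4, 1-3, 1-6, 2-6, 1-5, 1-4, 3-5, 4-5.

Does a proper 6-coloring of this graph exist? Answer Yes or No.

The chromatic number is 5. 1, 3, 4, 5, 6 form a clique, so at least 5 colors are needed.
5 colors suffice: color red → {6}; color blue → {4}; color green → {2, 5}; color yellow → {3}; color purple → {1}.
Since 6 ≥ 5, a proper 6-coloring certainly exists.

Yes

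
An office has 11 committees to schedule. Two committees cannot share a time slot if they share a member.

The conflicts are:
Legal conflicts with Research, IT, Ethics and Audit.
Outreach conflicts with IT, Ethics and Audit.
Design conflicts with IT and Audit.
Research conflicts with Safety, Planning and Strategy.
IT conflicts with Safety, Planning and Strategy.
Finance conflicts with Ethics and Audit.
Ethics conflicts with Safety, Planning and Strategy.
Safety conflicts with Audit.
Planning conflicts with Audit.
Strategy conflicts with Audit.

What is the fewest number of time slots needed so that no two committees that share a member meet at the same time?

2

IT and Safety conflict, so at least 2 time slots are needed.
Using 2 time slots: Legal=2, Outreach=2, Design=2, Research=1, IT=1, Finance=2, Ethics=1, Safety=2, Planning=2, Strategy=2, Audit=1. No two conflicting committees share a time slot.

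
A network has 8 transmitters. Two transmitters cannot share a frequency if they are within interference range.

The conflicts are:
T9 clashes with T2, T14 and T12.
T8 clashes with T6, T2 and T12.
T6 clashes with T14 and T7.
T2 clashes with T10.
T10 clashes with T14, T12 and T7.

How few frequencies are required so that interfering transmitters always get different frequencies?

3

The cycle T14-T10-T12-T8-T6-T14 has odd length 5, so it cannot be 2-colored; at least 3 frequencies are needed.
Using 3 frequencies: T9=1, T8=1, T6=3, T2=2, T10=1, T14=2, T12=2, T7=2. Every pair that conflicts lands in different frequencies.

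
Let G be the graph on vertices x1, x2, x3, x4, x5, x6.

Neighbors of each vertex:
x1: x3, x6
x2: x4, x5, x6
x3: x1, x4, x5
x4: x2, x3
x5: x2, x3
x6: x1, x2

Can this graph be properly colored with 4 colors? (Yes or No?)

Yes

The chromatic number is 3. The cycle x4-x2-x6-x1-x3-x4 has odd length 5, so it cannot be 2-colored; at least 3 colors are needed.
A valid assignment using 3 colors: x1=green, x2=red, x3=red, x4=blue, x5=blue, x6=blue.
Since 4 ≥ 3, a proper 4-coloring certainly exists.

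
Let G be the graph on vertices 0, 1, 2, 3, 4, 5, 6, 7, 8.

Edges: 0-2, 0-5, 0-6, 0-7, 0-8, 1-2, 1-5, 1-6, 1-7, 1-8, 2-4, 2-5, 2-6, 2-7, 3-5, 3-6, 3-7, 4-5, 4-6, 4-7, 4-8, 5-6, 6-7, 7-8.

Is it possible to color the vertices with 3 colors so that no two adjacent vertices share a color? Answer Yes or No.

No

0, 2, 5, 6 are pairwise adjacent (a clique of size 4), so at least 4 colors are needed.
So 3 colors are not enough.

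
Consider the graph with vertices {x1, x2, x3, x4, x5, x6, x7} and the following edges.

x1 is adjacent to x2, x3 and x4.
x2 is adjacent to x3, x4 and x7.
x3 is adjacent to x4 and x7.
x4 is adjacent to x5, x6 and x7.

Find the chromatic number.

4

x2, x3, x4, x7 form a clique, so at least 4 colors are needed.
4 colors suffice: x1=4, x2=3, x3=2, x4=1, x5=2, x6=2, x7=4. Every edge joins two different colors.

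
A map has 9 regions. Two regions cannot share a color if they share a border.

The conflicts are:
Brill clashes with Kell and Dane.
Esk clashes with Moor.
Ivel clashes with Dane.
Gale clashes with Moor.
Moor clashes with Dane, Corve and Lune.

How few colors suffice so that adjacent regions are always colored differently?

Esk and Moor conflict, so at least 2 colors are needed.
2 colors suffice: color 1 → {Brill, Ivel, Moor}; color 2 → {Kell, Esk, Gale, Dane, Corve, Lune}. No two conflicting regions share a color.

2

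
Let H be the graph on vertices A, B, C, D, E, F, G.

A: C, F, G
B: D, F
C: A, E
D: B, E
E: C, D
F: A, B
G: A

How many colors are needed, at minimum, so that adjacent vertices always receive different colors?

A and C are adjacent, so at least 2 colors are needed.
2 colors suffice: color 1 → {A, B, E}; color 2 → {C, D, F, G}. No two adjacent vertices share a color.

2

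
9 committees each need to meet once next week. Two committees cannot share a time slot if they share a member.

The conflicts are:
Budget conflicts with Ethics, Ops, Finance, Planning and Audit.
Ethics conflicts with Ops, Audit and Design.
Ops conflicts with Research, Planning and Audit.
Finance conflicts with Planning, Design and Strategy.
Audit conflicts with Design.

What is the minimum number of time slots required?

4

Budget, Ethics, Ops, Audit are mutually in conflict, so at least 4 time slots are needed.
4 time slots suffice: Budget=2, Ethics=4, Ops=1, Research=2, Finance=1, Planning=3, Audit=3, Design=2, Strategy=2. Each listed conflict is separated.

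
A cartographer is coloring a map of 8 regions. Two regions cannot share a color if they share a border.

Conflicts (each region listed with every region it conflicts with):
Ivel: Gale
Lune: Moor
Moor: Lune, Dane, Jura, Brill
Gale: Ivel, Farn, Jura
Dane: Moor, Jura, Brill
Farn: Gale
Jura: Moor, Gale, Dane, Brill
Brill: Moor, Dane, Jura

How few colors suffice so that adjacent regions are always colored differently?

4

Moor, Dane, Jura, Brill all conflict with each other, so at least 4 colors are needed.
One proper 4-coloring: Ivel=1, Lune=1, Moor=2, Gale=2, Dane=4, Farn=1, Jura=1, Brill=3. Every pair that conflicts lands in different colors.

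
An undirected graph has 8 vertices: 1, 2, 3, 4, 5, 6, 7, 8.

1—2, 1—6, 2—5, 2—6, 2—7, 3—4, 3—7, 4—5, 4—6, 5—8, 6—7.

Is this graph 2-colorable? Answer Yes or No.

1, 2, 6 form a triangle, so at least 3 colors are needed.
So 2 colors are not enough.

No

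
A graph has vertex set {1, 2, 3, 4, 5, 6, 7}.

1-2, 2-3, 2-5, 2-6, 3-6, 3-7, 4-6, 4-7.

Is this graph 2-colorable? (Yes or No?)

No

2, 3, 6 are mutually adjacent, so at least 3 colors are needed.
So 2 colors are not enough.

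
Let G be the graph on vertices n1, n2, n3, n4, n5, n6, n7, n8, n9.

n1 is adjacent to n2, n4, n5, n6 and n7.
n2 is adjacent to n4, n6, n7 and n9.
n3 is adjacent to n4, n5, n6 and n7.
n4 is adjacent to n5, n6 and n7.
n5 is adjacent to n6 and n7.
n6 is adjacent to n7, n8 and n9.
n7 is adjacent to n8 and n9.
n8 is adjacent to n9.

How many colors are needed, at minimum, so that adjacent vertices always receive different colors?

n1, n2, n4, n6, n7 are mutually adjacent (a clique of size 5), so at least 5 colors are needed.
5 colors suffice: n1=4, n2=5, n3=4, n4=3, n5=5, n6=2, n7=1, n8=4, n9=3. Every edge joins two different colors.

5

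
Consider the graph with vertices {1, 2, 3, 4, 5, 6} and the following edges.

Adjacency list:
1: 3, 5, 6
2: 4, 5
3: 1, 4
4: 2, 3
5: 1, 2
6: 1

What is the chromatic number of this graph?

3

The cycle 1-3-4-2-5-1 has odd length 5, so it cannot be 2-colored; at least 3 colors are needed.
3 colors suffice: color a → {1, 4}; color b → {2, 3, 6}; color c → {5}. No two adjacent vertices share a color.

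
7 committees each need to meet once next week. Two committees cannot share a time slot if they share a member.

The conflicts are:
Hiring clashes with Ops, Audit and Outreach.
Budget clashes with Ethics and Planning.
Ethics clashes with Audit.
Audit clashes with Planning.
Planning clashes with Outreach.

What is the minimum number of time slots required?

2

Hiring and Ops conflict, so at least 2 time slots are needed.
Using 2 time slots: Hiring=2, Budget=1, Ethics=2, Ops=1, Audit=1, Planning=2, Outreach=1. Every pair that conflicts lands in different time slots.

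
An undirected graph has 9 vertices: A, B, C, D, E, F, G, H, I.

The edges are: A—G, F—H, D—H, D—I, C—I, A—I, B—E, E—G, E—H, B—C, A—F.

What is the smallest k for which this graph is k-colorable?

3

The cycle I-D-H-F-A-I has odd length 5, so it cannot be 2-colored; at least 3 colors are needed.
3 colors suffice: color red → {B, G, H, I}; color blue → {A, C, D, E}; color green → {F}. No two adjacent vertices share a color.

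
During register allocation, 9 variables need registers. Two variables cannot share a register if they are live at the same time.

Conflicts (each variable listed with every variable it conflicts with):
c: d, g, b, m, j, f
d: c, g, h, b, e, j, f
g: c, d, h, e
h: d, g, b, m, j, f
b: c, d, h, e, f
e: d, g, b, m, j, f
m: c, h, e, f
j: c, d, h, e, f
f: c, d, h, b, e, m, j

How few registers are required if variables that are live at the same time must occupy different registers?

4

c, d, j, f all conflict with each other, so at least 4 registers are needed.
4 registers suffice: register 1 → {g, f}; register 2 → {d, m}; register 3 → {c, h, e}; register 4 → {b, j}. Every pair that conflicts lands in different registers.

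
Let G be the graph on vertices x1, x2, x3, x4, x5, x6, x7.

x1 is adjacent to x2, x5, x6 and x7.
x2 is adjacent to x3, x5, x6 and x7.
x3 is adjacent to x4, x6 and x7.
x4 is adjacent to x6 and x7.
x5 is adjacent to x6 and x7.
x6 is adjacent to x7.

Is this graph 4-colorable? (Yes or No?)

x1, x2, x5, x6, x7 form a clique, so at least 5 colors are needed.
So 4 colors are not enough.

No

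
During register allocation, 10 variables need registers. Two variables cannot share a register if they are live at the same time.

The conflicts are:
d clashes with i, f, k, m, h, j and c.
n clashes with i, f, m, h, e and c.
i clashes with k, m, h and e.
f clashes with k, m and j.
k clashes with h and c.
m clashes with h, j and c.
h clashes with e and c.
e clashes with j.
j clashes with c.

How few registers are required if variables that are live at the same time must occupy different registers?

d, i, k, h all conflict with each other, so at least 4 registers are needed.
A valid assignment using 4 registers: d=1, n=1, i=4, f=4, k=2, m=2, h=3, e=2, j=3, c=4. Each listed conflict is separated.

4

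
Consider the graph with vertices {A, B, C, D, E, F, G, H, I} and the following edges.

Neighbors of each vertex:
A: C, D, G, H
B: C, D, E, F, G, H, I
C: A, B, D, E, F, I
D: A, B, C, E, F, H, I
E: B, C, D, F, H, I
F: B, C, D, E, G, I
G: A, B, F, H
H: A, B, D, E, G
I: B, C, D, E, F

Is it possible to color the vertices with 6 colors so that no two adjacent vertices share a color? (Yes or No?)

Yes

The chromatic number is 6. B, C, D, E, F, I are pairwise adjacent (a clique of size 6), so at least 6 colors are needed.
A valid assignment using 6 colors: A=2, B=2, C=4, D=1, E=3, F=5, G=1, H=4, I=6.
That is already a proper 6-coloring.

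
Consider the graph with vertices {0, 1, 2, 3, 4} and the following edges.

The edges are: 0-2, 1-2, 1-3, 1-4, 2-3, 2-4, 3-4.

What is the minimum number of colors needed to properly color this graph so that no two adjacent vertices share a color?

1, 2, 3, 4 form a clique, so at least 4 colors are needed.
4 colors suffice: color a → {2}; color b → {0, 3}; color c → {4}; color d → {1}. Each edge has distinct colors on its endpoints.

4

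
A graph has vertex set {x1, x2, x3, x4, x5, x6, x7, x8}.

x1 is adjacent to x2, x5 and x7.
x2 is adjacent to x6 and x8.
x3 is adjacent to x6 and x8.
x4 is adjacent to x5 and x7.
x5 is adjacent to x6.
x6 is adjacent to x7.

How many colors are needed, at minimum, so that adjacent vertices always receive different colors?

2

x2 and x8 are adjacent, so at least 2 colors are needed.
2 colors suffice: color 1 → {x1, x4, x6, x8}; color 2 → {x2, x3, x5, x7}. Every edge joins two different colors.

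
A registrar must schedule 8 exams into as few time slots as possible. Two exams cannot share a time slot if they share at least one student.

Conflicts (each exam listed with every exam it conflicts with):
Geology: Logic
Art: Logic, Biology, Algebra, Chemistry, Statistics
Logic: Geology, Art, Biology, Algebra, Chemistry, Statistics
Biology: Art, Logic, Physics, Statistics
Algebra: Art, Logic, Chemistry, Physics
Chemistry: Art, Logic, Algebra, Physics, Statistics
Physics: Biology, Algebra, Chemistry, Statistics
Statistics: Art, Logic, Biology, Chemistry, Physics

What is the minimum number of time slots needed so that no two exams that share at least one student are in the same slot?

Art, Logic, Biology, Statistics are mutually in conflict, so at least 4 time slots are needed.
A valid assignment using 4 time slots: Geology=2, Art=3, Logic=1, Biology=2, Algebra=4, Chemistry=2, Physics=1, Statistics=4. Each listed conflict is separated.

4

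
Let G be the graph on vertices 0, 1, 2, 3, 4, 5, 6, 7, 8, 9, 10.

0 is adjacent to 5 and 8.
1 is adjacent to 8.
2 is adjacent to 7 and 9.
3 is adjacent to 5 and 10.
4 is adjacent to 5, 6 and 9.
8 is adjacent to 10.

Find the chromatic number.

The cycle 10-3-5-0-8-10 has odd length 5, so it cannot be 2-colored; at least 3 colors are needed.
A valid assignment using 3 colors: 0=b, 1=b, 2=a, 3=b, 4=b, 5=a, 6=a, 7=b, 8=a, 9=c, 10=c. Each edge has distinct colors on its endpoints.

3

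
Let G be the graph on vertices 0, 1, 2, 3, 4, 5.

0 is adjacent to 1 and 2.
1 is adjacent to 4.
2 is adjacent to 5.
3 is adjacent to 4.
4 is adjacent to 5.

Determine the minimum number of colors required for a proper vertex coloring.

The cycle 2-5-4-1-0-2 has odd length 5, so it cannot be 2-colored; at least 3 colors are needed.
3 colors suffice: color red → {2, 4}; color blue → {1, 3, 5}; color green → {0}. Each edge has distinct colors on its endpoints.

3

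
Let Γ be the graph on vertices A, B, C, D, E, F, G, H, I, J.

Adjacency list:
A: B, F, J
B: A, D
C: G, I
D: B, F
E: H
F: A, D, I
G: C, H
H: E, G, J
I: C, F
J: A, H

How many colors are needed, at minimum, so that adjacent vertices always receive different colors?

The cycle G-H-J-A-F-I-C-G has odd length 7, so it cannot be 2-colored; at least 3 colors are needed.
A valid assignment using 3 colors: A=red, B=blue, C=red, D=red, E=blue, F=blue, G=blue, H=red, I=green, J=blue. Every edge joins two different colors.

3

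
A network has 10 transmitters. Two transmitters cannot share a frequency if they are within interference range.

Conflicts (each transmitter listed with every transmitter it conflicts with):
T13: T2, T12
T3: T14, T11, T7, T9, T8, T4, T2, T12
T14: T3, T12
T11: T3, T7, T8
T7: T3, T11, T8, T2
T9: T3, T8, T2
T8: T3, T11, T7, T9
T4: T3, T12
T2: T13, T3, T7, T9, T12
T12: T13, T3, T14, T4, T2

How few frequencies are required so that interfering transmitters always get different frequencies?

T3, T11, T7, T8 pairwise conflict, so at least 4 frequencies are needed.
4 frequencies suffice: frequency 1 → {T13, T3}; frequency 2 → {T8, T12}; frequency 3 → {T14, T11, T4, T2}; frequency 4 → {T7, T9}. Each listed conflict is separated.

4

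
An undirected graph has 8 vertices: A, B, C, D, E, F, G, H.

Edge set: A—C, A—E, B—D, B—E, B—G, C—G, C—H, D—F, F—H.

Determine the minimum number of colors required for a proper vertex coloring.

3

The cycle E-B-G-C-A-E has odd length 5, so it cannot be 2-colored; at least 3 colors are needed.
A valid assignment using 3 colors: A=3, B=1, C=1, D=2, E=2, F=1, G=2, H=2. No two adjacent vertices share a color.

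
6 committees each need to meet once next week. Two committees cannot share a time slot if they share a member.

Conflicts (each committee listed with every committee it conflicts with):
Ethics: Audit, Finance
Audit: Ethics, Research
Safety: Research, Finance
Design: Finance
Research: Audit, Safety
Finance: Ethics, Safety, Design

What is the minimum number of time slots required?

The cycle Safety-Finance-Ethics-Audit-Research-Safety has odd length 5, so it cannot be 2-colored; at least 3 time slots are needed.
Using 3 time slots: Ethics=2, Audit=1, Safety=3, Design=2, Research=2, Finance=1. Each listed conflict is separated.

3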